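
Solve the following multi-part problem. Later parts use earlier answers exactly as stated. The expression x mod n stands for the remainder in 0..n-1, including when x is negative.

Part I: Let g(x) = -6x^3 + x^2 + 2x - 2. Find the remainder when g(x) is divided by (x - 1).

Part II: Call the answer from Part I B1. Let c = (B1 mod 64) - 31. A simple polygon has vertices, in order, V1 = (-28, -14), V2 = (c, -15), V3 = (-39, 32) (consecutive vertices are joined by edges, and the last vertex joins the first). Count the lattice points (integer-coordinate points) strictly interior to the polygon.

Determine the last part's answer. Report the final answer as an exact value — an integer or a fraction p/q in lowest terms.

1282

Part I: remainder = value at the root: -6*(1)^3 + 1*(1)^2 + 2*(1)^1 - 2 = (-6) + (1) + (2) + (-2) = -5; answer -5
Part II: B1 = -5; c = 28; cross terms: (-28*-15 - 28*-14)=812, (28*32 - -39*-15)=311, (-39*-14 - -28*32)=1442; twice the area = |2565| = 2565; area = 2565/2; boundary points = 1 + 1 + 1 = 3; strictly interior points = area - boundary/2 + 1 = 1282; answer 1282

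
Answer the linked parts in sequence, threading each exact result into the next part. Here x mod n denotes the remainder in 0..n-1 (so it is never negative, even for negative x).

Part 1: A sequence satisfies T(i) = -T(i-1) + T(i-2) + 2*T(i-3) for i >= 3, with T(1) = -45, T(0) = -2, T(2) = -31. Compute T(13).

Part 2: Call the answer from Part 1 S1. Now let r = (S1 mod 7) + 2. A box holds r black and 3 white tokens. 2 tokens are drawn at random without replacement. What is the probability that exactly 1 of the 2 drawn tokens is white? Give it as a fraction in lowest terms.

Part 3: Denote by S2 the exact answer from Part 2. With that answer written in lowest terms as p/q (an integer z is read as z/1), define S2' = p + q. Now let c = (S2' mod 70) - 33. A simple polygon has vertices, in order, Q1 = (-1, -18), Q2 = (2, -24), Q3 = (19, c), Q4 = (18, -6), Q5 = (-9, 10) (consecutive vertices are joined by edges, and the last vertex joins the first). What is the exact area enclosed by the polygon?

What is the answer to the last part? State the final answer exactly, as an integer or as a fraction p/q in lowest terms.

Part 1: T(3) = -1*(-31) + 1*(-45) + 2*(-2) = -18; iterating: T(3)=-18, T(4)=-103, T(5)=23, T(6)=-162, T(7)=-21, T(8)=-95, T(9)=-250, T(10)=113, T(11)=-553, T(12)=166, T(13)=-493; answer -493
Part 2: S1 = -493; r = 6; total draws C(9,2) = 36; favorable C(3,1)*C(6,1) = 18; P = 1/2; answer 1/2
Part 3: S2 = 1/2; threaded value p + q = 3; c = -30; cross terms: (-1*-24 - 2*-18)=60, (2*-30 - 19*-24)=396, (19*-6 - 18*-30)=426, (18*10 - -9*-6)=126, (-9*-18 - -1*10)=172; twice the area = |1180| = 1180; area = 590; answer 590

590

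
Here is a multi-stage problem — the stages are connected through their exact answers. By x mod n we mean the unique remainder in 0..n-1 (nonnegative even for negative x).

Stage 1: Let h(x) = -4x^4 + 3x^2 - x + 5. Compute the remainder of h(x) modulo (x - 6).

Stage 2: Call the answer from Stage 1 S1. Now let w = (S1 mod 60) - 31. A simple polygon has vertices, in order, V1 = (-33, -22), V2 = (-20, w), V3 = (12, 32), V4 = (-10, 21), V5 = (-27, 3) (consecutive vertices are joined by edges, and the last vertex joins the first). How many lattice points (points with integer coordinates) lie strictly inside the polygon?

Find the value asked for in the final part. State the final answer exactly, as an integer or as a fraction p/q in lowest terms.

Stage 1: remainder = value at the root: -4*(6)^4 + 3*(6)^2 - 1*(6)^1 + 5 = (-5184) + (108) + (-6) + (5) = -5077; answer -5077
Stage 2: S1 = -5077; w = -8; cross terms: (-33*-8 - -20*-22)=-176, (-20*32 - 12*-8)=-544, (12*21 - -10*32)=572, (-10*3 - -27*21)=537, (-27*-22 - -33*3)=693; twice the area = |1082| = 1082; area = 541; boundary points = 1 + 8 + 11 + 1 + 1 = 22; strictly interior points = area - boundary/2 + 1 = 531; answer 531

531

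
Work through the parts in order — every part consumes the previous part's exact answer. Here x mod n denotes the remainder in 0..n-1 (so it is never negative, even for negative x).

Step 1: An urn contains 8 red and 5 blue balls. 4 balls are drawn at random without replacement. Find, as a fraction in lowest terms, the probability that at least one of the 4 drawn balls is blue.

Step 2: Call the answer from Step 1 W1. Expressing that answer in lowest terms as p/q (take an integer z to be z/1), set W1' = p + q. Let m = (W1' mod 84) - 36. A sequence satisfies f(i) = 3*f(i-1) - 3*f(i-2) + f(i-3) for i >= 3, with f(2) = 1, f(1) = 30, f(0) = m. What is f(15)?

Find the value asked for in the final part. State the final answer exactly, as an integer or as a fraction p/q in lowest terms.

Step 1: total draws C(13,4) = 715; complement C(8,4) = 70; favorable 715 - 70 = 645; P = 129/143; answer 129/143
Step 2: W1 = 129/143; threaded value p + q = 272; m = -16; f(3) = 3*(1) - 3*(30) + 1*(-16) = -103; iterating: f(3)=-103, f(4)=-282, f(5)=-536, f(6)=-865, f(7)=-1269, f(8)=-1748, f(9)=-2302, f(10)=-2931, f(11)=-3635, f(12)=-4414, f(13)=-5268, f(14)=-6197, f(15)=-7201; answer -7201

-7201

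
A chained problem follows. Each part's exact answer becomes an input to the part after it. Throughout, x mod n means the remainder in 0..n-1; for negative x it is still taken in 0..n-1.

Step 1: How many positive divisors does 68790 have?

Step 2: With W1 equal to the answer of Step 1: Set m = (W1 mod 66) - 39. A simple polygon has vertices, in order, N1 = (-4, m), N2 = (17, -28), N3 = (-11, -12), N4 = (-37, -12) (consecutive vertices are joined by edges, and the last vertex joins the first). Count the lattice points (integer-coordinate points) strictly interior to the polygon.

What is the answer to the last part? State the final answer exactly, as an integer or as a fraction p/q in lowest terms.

221

Step 1: 68790 = 2 * 3 * 5 * 2293; number of divisors = (1+1) * (1+1) * (1+1) * (1+1) = 16; answer 16
Step 2: W1 = 16; m = -23; cross terms: (-4*-28 - 17*-23)=503, (17*-12 - -11*-28)=-512, (-11*-12 - -37*-12)=-312, (-37*-23 - -4*-12)=803; twice the area = |482| = 482; area = 241; boundary points = 1 + 4 + 26 + 11 = 42; strictly interior points = area - boundary/2 + 1 = 221; answer 221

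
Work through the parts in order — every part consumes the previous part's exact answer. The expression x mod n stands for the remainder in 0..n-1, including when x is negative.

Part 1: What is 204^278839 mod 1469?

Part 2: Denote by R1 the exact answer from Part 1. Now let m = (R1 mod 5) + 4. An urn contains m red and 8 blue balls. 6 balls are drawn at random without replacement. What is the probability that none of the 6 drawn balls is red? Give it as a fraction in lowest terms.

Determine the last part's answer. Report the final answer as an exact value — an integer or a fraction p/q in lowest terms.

Part 1: squarings mod 1469: 204^1=204, 204^2=484, 204^4=685, 204^8=614, 204^16=932, 204^32=445, 204^64=1179, 204^128=367, 204^256=1010, 204^512=614, 204^1024=932, 204^2048=445, 204^4096=1179, 204^8192=367, 204^16384=1010, 204^32768=614, 204^65536=932, 204^131072=445, 204^262144=1179; 204^278839 = 204^1 * 204^2 * 204^4 * 204^16 * 204^32 * 204^256 * 204^16384 * 204^262144 = 9 (mod 1469); answer 9
Part 2: R1 = 9; m = 8; total draws C(16,6) = 8008; favorable C(8,6) = 28; P = 1/286; answer 1/286

1/286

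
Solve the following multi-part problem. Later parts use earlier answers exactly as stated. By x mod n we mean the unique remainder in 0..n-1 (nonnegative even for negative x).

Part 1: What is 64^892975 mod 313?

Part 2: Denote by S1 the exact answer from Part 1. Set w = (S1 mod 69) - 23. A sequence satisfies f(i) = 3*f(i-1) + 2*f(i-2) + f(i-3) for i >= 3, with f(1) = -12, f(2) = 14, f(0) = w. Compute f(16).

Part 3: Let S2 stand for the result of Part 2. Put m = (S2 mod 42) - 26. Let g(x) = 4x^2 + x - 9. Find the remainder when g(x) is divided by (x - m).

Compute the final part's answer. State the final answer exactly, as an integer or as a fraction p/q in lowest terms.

Part 1: squarings mod 313: 64^1=64, 64^2=27, 64^4=103, 64^8=280, 64^16=150, 64^32=277, 64^64=44, 64^128=58, 64^256=234, 64^512=294, 64^1024=48, 64^2048=113, 64^4096=249, 64^8192=27, 64^16384=103, 64^32768=280, 64^65536=150, 64^131072=277, 64^262144=44, 64^524288=58; 64^892975 = 64^1 * 64^2 * 64^4 * 64^8 * 64^32 * 64^8192 * 64^32768 * 64^65536 * 64^262144 * 64^524288 = 19 (mod 313); answer 19
Part 2: S1 = 19; w = -4; f(3) = 3*(14) + 2*(-12) + 1*(-4) = 14; iterating: f(3)=14, f(4)=58, f(5)=216, f(6)=778, f(7)=2824, f(8)=10244, f(9)=37158, f(10)=134786, f(11)=488918, f(12)=1773484, f(13)=6433074, f(14)=23335108, f(15)=84644956, f(16)=307038158; answer 307038158
Part 3: S2 = 307038158; m = -12; remainder = value at the root: 4*(-12)^2 + 1*(-12)^1 - 9 = (576) + (-12) + (-9) = 555; answer 555

555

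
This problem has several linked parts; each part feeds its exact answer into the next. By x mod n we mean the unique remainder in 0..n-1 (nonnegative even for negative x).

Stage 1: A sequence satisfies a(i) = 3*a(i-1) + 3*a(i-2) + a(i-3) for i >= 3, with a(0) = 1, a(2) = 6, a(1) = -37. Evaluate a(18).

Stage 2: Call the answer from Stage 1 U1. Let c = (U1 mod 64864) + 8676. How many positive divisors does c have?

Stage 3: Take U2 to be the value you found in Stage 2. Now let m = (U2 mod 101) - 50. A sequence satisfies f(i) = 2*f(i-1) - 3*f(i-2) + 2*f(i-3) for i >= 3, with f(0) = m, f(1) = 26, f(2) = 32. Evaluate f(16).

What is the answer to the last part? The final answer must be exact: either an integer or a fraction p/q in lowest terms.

Stage 1: a(3) = 3*(6) + 3*(-37) + 1*(1) = -92; iterating: a(3)=-92, a(4)=-295, a(5)=-1155, a(6)=-4442, a(7)=-17086, a(8)=-65739, a(9)=-252917, a(10)=-973054, a(11)=-3743652, a(12)=-14403035, a(13)=-55413115, a(14)=-213192102, a(15)=-820218686, a(16)=-3155645479, a(17)=-12140784597, a(18)=-46709508914; answer -46709508914
Stage 2: U1 = -46709508914; c = 39122; 39122 = 2 * 31 * 631; number of divisors = (1+1) * (1+1) * (1+1) = 8; answer 8
Stage 3: U2 = 8; m = -42; f(3) = 2*(32) - 3*(26) + 2*(-42) = -98; iterating: f(3)=-98, f(4)=-240, f(5)=-122, f(6)=280, f(7)=446, f(8)=-192, f(9)=-1162, f(10)=-856, f(11)=1390, f(12)=3024, f(13)=166, f(14)=-5960, f(15)=-6370, f(16)=5472; answer 5472

5472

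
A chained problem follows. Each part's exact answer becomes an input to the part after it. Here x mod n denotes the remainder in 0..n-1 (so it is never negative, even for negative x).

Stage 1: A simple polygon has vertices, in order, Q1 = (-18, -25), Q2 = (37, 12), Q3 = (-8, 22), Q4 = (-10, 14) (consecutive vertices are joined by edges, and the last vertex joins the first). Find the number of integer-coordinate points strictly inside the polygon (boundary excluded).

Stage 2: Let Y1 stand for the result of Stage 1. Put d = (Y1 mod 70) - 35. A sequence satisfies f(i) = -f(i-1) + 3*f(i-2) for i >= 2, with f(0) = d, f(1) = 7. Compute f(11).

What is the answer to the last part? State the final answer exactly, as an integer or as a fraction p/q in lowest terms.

Stage 1: cross terms: (-18*12 - 37*-25)=709, (37*22 - -8*12)=910, (-8*14 - -10*22)=108, (-10*-25 - -18*14)=502; twice the area = |2229| = 2229; area = 2229/2; boundary points = 1 + 5 + 2 + 1 = 9; strictly interior points = area - boundary/2 + 1 = 1111; answer 1111
Stage 2: Y1 = 1111; d = 26; f(2) = -1*(7) + 3*(26) = 71; iterating: f(2)=71, f(3)=-50, f(4)=263, f(5)=-413, f(6)=1202, f(7)=-2441, f(8)=6047, f(9)=-13370, f(10)=31511, f(11)=-71621; answer -71621

-71621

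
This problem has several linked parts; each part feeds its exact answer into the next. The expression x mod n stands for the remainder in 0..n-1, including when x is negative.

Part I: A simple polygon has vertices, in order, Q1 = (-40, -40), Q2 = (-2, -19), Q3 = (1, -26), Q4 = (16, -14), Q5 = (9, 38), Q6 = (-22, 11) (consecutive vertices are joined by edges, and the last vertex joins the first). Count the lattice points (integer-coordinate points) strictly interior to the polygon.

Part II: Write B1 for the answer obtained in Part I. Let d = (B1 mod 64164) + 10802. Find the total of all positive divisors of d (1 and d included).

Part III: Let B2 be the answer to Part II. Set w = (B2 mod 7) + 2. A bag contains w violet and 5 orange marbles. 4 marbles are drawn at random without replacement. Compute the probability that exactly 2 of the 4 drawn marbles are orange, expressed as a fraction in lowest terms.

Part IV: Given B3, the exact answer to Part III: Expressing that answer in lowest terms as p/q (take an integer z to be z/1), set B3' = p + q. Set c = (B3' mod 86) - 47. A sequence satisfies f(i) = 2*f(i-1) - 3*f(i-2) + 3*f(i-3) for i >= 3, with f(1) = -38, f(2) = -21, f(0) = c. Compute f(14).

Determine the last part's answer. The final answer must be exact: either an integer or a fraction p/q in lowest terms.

Part I: cross terms: (-40*-19 - -2*-40)=680, (-2*-26 - 1*-19)=71, (1*-14 - 16*-26)=402, (16*38 - 9*-14)=734, (9*11 - -22*38)=935, (-22*-40 - -40*11)=1320; twice the area = |4142| = 4142; area = 2071; boundary points = 1 + 1 + 3 + 1 + 1 + 3 = 10; strictly interior points = area - boundary/2 + 1 = 2067; answer 2067
Part II: B1 = 2067; d = 12869; 12869 = 17 * 757; sigma = (1 + 17) * (1 + 757) = 18 * 758 = 13644; answer 13644
Part III: B2 = 13644; w = 3; total draws C(8,4) = 70; favorable C(5,2)*C(3,2) = 30; P = 3/7; answer 3/7
Part IV: B3 = 3/7; threaded value p + q = 10; c = -37; f(3) = 2*(-21) - 3*(-38) + 3*(-37) = -39; iterating: f(3)=-39, f(4)=-129, f(5)=-204, f(6)=-138, f(7)=-51, f(8)=-300, f(9)=-861, f(10)=-975, f(11)=-267, f(12)=-192, f(13)=-2508, f(14)=-5241; answer -5241

-5241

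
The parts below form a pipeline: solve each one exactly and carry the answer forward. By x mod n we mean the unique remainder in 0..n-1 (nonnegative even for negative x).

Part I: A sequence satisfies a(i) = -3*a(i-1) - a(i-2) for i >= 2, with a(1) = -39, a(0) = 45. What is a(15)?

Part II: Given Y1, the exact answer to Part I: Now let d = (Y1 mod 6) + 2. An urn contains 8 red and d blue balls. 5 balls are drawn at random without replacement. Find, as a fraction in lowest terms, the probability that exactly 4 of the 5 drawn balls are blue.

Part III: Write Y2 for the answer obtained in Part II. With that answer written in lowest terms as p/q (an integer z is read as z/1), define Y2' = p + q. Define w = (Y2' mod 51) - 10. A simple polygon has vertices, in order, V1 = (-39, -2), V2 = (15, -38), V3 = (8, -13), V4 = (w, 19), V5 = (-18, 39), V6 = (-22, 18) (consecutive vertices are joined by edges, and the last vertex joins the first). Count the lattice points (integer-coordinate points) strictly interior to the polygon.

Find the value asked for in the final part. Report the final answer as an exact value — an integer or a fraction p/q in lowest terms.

Part I: a(2) = -3*(-39) - 1*(45) = 72; iterating: a(2)=72, a(3)=-177, a(4)=459, a(5)=-1200, a(6)=3141, a(7)=-8223, a(8)=21528, a(9)=-56361, a(10)=147555, a(11)=-386304, a(12)=1011357, a(13)=-2647767, a(14)=6931944, a(15)=-18148065; answer -18148065
Part II: Y1 = -18148065; d = 5; total draws C(13,5) = 1287; favorable C(5,4)*C(8,1) = 40; P = 40/1287; answer 40/1287
Part III: Y2 = 40/1287; threaded value p + q = 1327; w = -9; cross terms: (-39*-38 - 15*-2)=1512, (15*-13 - 8*-38)=109, (8*19 - -9*-13)=35, (-9*39 - -18*19)=-9, (-18*18 - -22*39)=534, (-22*-2 - -39*18)=746; twice the area = |2927| = 2927; area = 2927/2; boundary points = 18 + 1 + 1 + 1 + 1 + 1 = 23; strictly interior points = area - boundary/2 + 1 = 1453; answer 1453

1453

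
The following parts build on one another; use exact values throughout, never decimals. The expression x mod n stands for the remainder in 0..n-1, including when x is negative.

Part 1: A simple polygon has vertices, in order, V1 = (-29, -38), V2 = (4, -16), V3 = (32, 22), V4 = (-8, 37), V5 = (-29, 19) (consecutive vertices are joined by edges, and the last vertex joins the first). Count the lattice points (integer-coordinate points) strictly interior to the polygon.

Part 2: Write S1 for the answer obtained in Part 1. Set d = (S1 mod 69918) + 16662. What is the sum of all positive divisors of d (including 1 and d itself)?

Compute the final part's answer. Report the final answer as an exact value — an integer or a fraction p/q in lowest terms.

Part 1: cross terms: (-29*-16 - 4*-38)=616, (4*22 - 32*-16)=600, (32*37 - -8*22)=1360, (-8*19 - -29*37)=921, (-29*-38 - -29*19)=1653; twice the area = |5150| = 5150; area = 2575; boundary points = 11 + 2 + 5 + 3 + 57 = 78; strictly interior points = area - boundary/2 + 1 = 2537; answer 2537
Part 2: S1 = 2537; d = 19199; 19199 = 73 * 263; sigma = (1 + 73) * (1 + 263) = 74 * 264 = 19536; answer 19536

19536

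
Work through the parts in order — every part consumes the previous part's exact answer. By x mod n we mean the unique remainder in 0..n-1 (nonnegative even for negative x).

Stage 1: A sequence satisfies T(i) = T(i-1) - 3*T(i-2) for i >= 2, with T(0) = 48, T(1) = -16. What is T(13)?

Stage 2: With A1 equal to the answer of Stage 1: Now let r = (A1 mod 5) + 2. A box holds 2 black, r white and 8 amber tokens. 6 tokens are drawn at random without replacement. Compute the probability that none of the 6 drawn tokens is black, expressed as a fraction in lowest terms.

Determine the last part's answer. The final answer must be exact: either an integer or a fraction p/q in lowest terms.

3/8

Stage 1: T(2) = 1*(-16) - 3*(48) = -160; iterating: T(2)=-160, T(3)=-112, T(4)=368, T(5)=704, T(6)=-400, T(7)=-2512, T(8)=-1312, T(9)=6224, T(10)=10160, T(11)=-8512, T(12)=-38992, T(13)=-13456; answer -13456
Stage 2: A1 = -13456; r = 6; total draws C(16,6) = 8008; favorable C(14,6) = 3003; P = 3/8; answer 3/8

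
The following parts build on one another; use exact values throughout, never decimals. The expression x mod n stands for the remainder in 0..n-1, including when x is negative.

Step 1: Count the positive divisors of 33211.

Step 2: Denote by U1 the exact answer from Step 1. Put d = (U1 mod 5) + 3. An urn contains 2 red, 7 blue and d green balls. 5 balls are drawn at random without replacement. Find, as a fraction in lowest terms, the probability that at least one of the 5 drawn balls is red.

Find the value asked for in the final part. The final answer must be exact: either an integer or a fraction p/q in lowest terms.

55/91

Step 1: 33211 is prime, so its only divisors are 1 and 33211; count = 2; answer 2
Step 2: U1 = 2; d = 5; total draws C(14,5) = 2002; complement C(12,5) = 792; favorable 2002 - 792 = 1210; P = 55/91; answer 55/91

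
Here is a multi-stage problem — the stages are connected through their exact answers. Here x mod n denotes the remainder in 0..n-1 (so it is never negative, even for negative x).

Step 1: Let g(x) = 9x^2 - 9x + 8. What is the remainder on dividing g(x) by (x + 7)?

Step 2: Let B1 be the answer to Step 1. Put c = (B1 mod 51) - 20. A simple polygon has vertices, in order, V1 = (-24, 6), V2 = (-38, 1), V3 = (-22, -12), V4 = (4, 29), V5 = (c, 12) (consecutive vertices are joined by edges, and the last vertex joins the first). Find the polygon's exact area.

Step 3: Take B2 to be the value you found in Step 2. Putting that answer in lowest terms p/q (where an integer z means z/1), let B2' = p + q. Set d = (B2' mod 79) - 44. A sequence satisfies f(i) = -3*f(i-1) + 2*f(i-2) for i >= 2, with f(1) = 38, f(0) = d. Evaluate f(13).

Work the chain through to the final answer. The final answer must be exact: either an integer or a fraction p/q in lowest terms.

Step 1: remainder = value at the root: 9*(-7)^2 - 9*(-7)^1 + 8 = (441) + (63) + (8) = 512; answer 512
Step 2: B1 = 512; c = -18; cross terms: (-24*1 - -38*6)=204, (-38*-12 - -22*1)=478, (-22*29 - 4*-12)=-590, (4*12 - -18*29)=570, (-18*6 - -24*12)=180; twice the area = |842| = 842; area = 421; answer 421
Step 3: B2 = 421; threaded value p + q = 422; d = -17; f(2) = -3*(38) + 2*(-17) = -148; iterating: f(2)=-148, f(3)=520, f(4)=-1856, f(5)=6608, f(6)=-23536, f(7)=83824, f(8)=-298544, f(9)=1063280, f(10)=-3786928, f(11)=13487344, f(12)=-48035888, f(13)=171082352; answer 171082352

171082352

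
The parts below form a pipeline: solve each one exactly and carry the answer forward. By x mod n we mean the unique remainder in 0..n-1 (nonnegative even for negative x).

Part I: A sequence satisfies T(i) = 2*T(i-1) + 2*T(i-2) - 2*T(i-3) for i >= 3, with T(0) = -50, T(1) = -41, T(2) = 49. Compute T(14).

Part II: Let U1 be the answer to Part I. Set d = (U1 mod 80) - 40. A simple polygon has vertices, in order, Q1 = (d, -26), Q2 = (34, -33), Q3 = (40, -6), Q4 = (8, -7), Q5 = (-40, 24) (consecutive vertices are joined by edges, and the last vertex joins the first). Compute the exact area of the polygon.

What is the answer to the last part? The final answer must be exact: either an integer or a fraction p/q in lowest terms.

676

Part I: T(3) = 2*(49) + 2*(-41) - 2*(-50) = 116; iterating: T(3)=116, T(4)=412, T(5)=958, T(6)=2508, T(7)=6108, T(8)=15316, T(9)=37832, T(10)=94080, T(11)=233192, T(12)=578880, T(13)=1435984, T(14)=3563344; answer 3563344
Part II: U1 = 3563344; d = 24; cross terms: (24*-33 - 34*-26)=92, (34*-6 - 40*-33)=1116, (40*-7 - 8*-6)=-232, (8*24 - -40*-7)=-88, (-40*-26 - 24*24)=464; twice the area = |1352| = 1352; area = 676; answer 676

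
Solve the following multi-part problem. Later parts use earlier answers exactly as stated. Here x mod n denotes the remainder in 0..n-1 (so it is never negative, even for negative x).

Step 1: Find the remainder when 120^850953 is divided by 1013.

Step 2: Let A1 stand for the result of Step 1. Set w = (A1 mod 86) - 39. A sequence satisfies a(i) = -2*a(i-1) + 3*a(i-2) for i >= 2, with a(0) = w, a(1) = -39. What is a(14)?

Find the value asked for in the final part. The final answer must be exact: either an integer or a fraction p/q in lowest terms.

71744541

Step 1: squarings mod 1013: 120^1=120, 120^2=218, 120^4=926, 120^8=478, 120^16=559, 120^32=477, 120^64=617, 120^128=814, 120^256=94, 120^512=732, 120^1024=960, 120^2048=783, 120^4096=224, 120^8192=539, 120^16384=803, 120^32768=541, 120^65536=937, 120^131072=711, 120^262144=34, 120^524288=143; 120^850953 = 120^1 * 120^8 * 120^1024 * 120^2048 * 120^4096 * 120^8192 * 120^16384 * 120^32768 * 120^262144 * 120^524288 = 1006 (mod 1013); answer 1006
Step 2: A1 = 1006; w = 21; a(2) = -2*(-39) + 3*(21) = 141; iterating: a(2)=141, a(3)=-399, a(4)=1221, a(5)=-3639, a(6)=10941, a(7)=-32799, a(8)=98421, a(9)=-295239, a(10)=885741, a(11)=-2657199, a(12)=7971621, a(13)=-23914839, a(14)=71744541; answer 71744541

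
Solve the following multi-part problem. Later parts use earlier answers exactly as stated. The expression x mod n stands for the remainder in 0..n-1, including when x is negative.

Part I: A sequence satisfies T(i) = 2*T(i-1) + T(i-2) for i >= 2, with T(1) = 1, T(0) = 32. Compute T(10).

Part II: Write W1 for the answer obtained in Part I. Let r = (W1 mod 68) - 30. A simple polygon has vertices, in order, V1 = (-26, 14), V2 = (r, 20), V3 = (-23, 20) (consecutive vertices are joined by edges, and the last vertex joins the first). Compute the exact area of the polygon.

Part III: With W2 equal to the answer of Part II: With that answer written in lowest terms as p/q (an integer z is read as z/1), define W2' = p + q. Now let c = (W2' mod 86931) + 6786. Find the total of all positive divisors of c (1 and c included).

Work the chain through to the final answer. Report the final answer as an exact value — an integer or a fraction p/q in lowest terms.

Part I: T(2) = 2*(1) + 1*(32) = 34; iterating: T(2)=34, T(3)=69, T(4)=172, T(5)=413, T(6)=998, T(7)=2409, T(8)=5816, T(9)=14041, T(10)=33898; answer 33898
Part II: W1 = 33898; r = 4; cross terms: (-26*20 - 4*14)=-576, (4*20 - -23*20)=540, (-23*14 - -26*20)=198; twice the area = |162| = 162; area = 81; answer 81
Part III: W2 = 81; threaded value p + q = 82; c = 6868; 6868 = 2^2 * 17 * 101; sigma = (1 + 2 + 4) * (1 + 17) * (1 + 101) = 7 * 18 * 102 = 12852; answer 12852

12852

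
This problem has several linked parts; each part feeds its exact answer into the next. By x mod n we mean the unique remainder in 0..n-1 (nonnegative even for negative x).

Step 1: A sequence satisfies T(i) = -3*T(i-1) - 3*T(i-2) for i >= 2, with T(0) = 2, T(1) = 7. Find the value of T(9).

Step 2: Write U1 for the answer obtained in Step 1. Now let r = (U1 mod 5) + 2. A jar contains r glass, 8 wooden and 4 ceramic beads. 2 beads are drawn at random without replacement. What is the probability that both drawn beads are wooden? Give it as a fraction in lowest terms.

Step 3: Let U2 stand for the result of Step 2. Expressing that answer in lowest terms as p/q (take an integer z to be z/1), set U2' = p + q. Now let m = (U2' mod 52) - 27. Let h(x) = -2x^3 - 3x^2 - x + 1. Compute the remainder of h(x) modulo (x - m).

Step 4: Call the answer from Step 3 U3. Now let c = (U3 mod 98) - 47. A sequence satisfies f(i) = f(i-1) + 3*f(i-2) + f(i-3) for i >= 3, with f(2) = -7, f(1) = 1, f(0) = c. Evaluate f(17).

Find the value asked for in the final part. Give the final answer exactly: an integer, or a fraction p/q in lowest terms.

-2135471

Step 1: T(2) = -3*(7) - 3*(2) = -27; iterating: T(2)=-27, T(3)=60, T(4)=-99, T(5)=117, T(6)=-54, T(7)=-189, T(8)=729, T(9)=-1620; answer -1620
Step 2: U1 = -1620; r = 2; total draws C(14,2) = 91; favorable C(8,2) = 28; P = 4/13; answer 4/13
Step 3: U2 = 4/13; threaded value p + q = 17; m = -10; remainder = value at the root: -2*(-10)^3 - 3*(-10)^2 - 1*(-10)^1 + 1 = (2000) + (-300) + (10) + (1) = 1711; answer 1711
Step 4: U3 = 1711; c = -2; f(3) = 1*(-7) + 3*(1) + 1*(-2) = -6; iterating: f(3)=-6, f(4)=-26, f(5)=-51, f(6)=-135, f(7)=-314, f(8)=-770, f(9)=-1847, f(10)=-4471, f(11)=-10782, f(12)=-26042, f(13)=-62859, f(14)=-151767, f(15)=-366386, f(16)=-884546, f(17)=-2135471; answer -2135471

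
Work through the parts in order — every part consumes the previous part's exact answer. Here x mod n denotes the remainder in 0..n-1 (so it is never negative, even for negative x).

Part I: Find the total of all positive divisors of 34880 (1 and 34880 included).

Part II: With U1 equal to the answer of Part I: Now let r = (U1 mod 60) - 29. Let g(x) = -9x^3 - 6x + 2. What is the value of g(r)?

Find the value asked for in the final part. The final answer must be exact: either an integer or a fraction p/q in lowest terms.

219677

Part I: 34880 = 2^6 * 5 * 109; sigma = (1 + 2 + 4 + 8 + 16 + 32 + 64) * (1 + 5) * (1 + 109) = 127 * 6 * 110 = 83820; answer 83820
Part II: U1 = 83820; r = -29; -9*(-29)^3 - 6*(-29)^1 + 2 = (219501) + (174) + (2) = 219677; answer 219677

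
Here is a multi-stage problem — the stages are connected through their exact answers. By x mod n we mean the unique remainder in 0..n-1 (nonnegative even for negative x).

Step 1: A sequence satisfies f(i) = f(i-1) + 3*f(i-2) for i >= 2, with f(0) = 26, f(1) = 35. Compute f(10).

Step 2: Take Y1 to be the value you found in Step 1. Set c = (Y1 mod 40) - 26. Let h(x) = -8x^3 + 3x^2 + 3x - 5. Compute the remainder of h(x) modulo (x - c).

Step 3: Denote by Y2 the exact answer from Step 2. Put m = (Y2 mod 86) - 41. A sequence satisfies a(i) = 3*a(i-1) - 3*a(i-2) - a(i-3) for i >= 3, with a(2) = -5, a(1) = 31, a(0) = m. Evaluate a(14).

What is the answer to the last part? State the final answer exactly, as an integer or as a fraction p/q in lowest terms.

Step 1: f(2) = 1*(35) + 3*(26) = 113; iterating: f(2)=113, f(3)=218, f(4)=557, f(5)=1211, f(6)=2882, f(7)=6515, f(8)=15161, f(9)=34706, f(10)=80189; answer 80189
Step 2: Y1 = 80189; c = 3; remainder = value at the root: -8*(3)^3 + 3*(3)^2 + 3*(3)^1 - 5 = (-216) + (27) + (9) + (-5) = -185; answer -185
Step 3: Y2 = -185; m = 32; a(3) = 3*(-5) - 3*(31) - 1*(32) = -140; iterating: a(3)=-140, a(4)=-436, a(5)=-883, a(6)=-1201, a(7)=-518, a(8)=2932, a(9)=11551, a(10)=26375, a(11)=41540, a(12)=33944, a(13)=-49163, a(14)=-290861; answer -290861

-290861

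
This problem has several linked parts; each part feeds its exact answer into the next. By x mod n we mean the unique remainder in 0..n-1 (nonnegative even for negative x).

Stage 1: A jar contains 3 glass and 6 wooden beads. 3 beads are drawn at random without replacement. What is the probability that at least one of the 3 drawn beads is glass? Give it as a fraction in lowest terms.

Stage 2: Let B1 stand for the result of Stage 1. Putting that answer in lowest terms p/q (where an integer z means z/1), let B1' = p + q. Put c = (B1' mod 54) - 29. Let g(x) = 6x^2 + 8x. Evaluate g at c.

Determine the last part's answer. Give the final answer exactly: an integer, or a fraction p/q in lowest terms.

448

Stage 1: total draws C(9,3) = 84; complement C(6,3) = 20; favorable 84 - 20 = 64; P = 16/21; answer 16/21
Stage 2: B1 = 16/21; threaded value p + q = 37; c = 8; 6*(8)^2 + 8*(8)^1 = (384) + (64) = 448; answer 448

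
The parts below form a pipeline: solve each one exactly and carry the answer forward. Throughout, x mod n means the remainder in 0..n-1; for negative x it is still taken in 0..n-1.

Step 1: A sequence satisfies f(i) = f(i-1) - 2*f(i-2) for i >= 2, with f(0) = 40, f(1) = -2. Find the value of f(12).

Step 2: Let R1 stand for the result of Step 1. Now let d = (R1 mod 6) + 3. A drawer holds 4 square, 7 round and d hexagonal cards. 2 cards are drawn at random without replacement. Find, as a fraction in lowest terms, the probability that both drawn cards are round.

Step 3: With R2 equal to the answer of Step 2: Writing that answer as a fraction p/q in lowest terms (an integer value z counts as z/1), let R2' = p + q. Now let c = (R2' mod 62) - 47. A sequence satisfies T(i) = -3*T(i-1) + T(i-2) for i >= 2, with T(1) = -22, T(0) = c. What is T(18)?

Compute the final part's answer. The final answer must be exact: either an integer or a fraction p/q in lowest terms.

Step 1: f(2) = 1*(-2) - 2*(40) = -82; iterating: f(2)=-82, f(3)=-78, f(4)=86, f(5)=242, f(6)=70, f(7)=-414, f(8)=-554, f(9)=274, f(10)=1382, f(11)=834, f(12)=-1930; answer -1930
Step 2: R1 = -1930; d = 5; total draws C(16,2) = 120; favorable C(7,2) = 21; P = 7/40; answer 7/40
Step 3: R2 = 7/40; threaded value p + q = 47; c = 0; T(2) = -3*(-22) + 1*(0) = 66; iterating: T(2)=66, T(3)=-220, T(4)=726, T(5)=-2398, T(6)=7920, T(7)=-26158, T(8)=86394, T(9)=-285340, T(10)=942414, T(11)=-3112582, T(12)=10280160, T(13)=-33953062, T(14)=112139346, T(15)=-370371100, T(16)=1223252646, T(17)=-4040129038, T(18)=13343639760; answer 13343639760

13343639760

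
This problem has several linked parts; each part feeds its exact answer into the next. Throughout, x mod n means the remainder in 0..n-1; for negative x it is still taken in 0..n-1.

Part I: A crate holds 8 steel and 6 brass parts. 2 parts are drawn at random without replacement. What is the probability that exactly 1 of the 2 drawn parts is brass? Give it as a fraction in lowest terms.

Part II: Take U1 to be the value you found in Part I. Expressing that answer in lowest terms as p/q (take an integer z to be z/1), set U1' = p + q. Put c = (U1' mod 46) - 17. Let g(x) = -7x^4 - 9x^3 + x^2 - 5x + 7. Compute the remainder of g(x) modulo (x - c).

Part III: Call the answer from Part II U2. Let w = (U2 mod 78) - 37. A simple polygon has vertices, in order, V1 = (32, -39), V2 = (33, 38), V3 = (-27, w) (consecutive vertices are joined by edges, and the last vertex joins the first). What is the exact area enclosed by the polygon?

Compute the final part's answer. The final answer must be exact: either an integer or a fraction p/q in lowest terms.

2295

Part I: total draws C(14,2) = 91; favorable C(6,1)*C(8,1) = 48; P = 48/91; answer 48/91
Part II: U1 = 48/91; threaded value p + q = 139; c = -16; remainder = value at the root: -7*(-16)^4 - 9*(-16)^3 + 1*(-16)^2 - 5*(-16)^1 + 7 = (-458752) + (36864) + (256) + (80) + (7) = -421545; answer -421545
Part III: U2 = -421545; w = 8; cross terms: (32*38 - 33*-39)=2503, (33*8 - -27*38)=1290, (-27*-39 - 32*8)=797; twice the area = |4590| = 4590; area = 2295; answer 2295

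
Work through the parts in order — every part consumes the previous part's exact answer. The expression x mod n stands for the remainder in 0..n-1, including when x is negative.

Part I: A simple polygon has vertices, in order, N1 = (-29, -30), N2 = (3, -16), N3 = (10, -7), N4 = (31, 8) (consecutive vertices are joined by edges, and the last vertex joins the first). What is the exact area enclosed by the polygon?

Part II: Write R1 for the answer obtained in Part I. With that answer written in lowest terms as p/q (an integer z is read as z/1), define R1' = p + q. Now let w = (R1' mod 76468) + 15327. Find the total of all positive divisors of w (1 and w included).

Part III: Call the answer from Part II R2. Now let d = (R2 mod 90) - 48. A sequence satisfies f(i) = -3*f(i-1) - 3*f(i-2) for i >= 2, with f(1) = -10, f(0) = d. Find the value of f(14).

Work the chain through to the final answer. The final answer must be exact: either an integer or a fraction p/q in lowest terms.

Part I: cross terms: (-29*-16 - 3*-30)=554, (3*-7 - 10*-16)=139, (10*8 - 31*-7)=297, (31*-30 - -29*8)=-698; twice the area = |292| = 292; area = 146; answer 146
Part II: R1 = 146; threaded value p + q = 147; w = 15474; 15474 = 2 * 3 * 2579; sigma = (1 + 2) * (1 + 3) * (1 + 2579) = 3 * 4 * 2580 = 30960; answer 30960
Part III: R2 = 30960; d = -48; f(2) = -3*(-10) - 3*(-48) = 174; iterating: f(2)=174, f(3)=-492, f(4)=954, f(5)=-1386, f(6)=1296, f(7)=270, f(8)=-4698, f(9)=13284, f(10)=-25758, f(11)=37422, f(12)=-34992, f(13)=-7290, f(14)=126846; answer 126846

126846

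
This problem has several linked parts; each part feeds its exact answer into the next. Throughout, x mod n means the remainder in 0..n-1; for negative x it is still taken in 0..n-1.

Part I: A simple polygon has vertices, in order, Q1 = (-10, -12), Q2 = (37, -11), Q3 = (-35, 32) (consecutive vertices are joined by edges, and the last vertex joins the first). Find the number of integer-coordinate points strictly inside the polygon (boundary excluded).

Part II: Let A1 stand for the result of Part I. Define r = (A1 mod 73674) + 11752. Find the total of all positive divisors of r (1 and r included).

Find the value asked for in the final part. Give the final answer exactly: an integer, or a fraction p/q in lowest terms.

Part I: cross terms: (-10*-11 - 37*-12)=554, (37*32 - -35*-11)=799, (-35*-12 - -10*32)=740; twice the area = |2093| = 2093; area = 2093/2; boundary points = 1 + 1 + 1 = 3; strictly interior points = area - boundary/2 + 1 = 1046; answer 1046
Part II: A1 = 1046; r = 12798; 12798 = 2 * 3^4 * 79; sigma = (1 + 2) * (1 + 3 + 9 + 27 + 81) * (1 + 79) = 3 * 121 * 80 = 29040; answer 29040

29040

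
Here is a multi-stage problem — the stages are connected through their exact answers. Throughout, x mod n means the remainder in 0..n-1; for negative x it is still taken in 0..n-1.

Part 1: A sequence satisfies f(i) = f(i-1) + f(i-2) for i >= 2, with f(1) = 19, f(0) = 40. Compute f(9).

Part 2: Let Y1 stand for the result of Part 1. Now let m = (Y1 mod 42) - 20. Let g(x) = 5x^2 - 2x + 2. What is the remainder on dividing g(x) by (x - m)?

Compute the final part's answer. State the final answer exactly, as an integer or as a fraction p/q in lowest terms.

90

Part 1: f(2) = 1*(19) + 1*(40) = 59; iterating: f(2)=59, f(3)=78, f(4)=137, f(5)=215, f(6)=352, f(7)=567, f(8)=919, f(9)=1486; answer 1486
Part 2: Y1 = 1486; m = -4; remainder = value at the root: 5*(-4)^2 - 2*(-4)^1 + 2 = (80) + (8) + (2) = 90; answer 90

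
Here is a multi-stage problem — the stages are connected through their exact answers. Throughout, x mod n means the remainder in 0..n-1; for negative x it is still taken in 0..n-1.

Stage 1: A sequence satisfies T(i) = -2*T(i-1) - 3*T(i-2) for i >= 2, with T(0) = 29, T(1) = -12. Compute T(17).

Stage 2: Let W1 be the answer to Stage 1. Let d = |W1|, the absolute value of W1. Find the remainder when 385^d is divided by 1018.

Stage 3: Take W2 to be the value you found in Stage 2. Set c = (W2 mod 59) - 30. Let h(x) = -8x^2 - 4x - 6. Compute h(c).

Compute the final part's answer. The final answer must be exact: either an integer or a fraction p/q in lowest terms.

-3790

Stage 1: T(2) = -2*(-12) - 3*(29) = -63; iterating: T(2)=-63, T(3)=162, T(4)=-135, T(5)=-216, T(6)=837, T(7)=-1026, T(8)=-459, T(9)=3996, T(10)=-6615, T(11)=1242, T(12)=17361, T(13)=-38448, T(14)=24813, T(15)=65718, T(16)=-205875, T(17)=214596; answer 214596
Stage 2: W1 = 214596; d = 214596; squarings mod 1018: 385^1=385, 385^2=615, 385^4=547, 385^8=935, 385^16=781, 385^32=179, 385^64=483, 385^128=167, 385^256=403, 385^512=547, 385^1024=935, 385^2048=781, 385^4096=179, 385^8192=483, 385^16384=167, 385^32768=403, 385^65536=547, 385^131072=935; 385^214596 = 385^4 * 385^64 * 385^512 * 385^1024 * 385^16384 * 385^65536 * 385^131072 = 657 (mod 1018); answer 657
Stage 3: W2 = 657; c = -22; -8*(-22)^2 - 4*(-22)^1 - 6 = (-3872) + (88) + (-6) = -3790; answer -3790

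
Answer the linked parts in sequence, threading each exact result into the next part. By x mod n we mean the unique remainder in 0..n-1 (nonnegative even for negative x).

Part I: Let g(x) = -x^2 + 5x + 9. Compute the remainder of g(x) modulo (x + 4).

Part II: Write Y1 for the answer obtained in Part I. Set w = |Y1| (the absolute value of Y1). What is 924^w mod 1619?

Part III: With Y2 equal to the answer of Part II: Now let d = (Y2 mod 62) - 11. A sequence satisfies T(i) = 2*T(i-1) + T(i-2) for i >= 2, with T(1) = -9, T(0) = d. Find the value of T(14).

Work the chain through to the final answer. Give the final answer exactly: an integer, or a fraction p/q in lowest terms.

-459350

Part I: remainder = value at the root: -1*(-4)^2 + 5*(-4)^1 + 9 = (-16) + (-20) + (9) = -27; answer -27
Part II: Y1 = -27; w = 27; squarings mod 1619: 924^1=924, 924^2=563, 924^4=1264, 924^8=1362, 924^16=1289; 924^27 = 924^1 * 924^2 * 924^8 * 924^16 = 143 (mod 1619); answer 143
Part III: Y2 = 143; d = 8; T(2) = 2*(-9) + 1*(8) = -10; iterating: T(2)=-10, T(3)=-29, T(4)=-68, T(5)=-165, T(6)=-398, T(7)=-961, T(8)=-2320, T(9)=-5601, T(10)=-13522, T(11)=-32645, T(12)=-78812, T(13)=-190269, T(14)=-459350; answer -459350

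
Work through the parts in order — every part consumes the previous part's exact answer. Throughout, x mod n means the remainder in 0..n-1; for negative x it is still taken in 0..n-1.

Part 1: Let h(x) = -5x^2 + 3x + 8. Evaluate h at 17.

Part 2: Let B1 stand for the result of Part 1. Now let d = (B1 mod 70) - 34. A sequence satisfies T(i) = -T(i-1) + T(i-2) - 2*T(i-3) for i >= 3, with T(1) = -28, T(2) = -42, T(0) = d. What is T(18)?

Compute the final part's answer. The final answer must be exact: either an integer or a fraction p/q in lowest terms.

Part 1: -5*(17)^2 + 3*(17)^1 + 8 = (-1445) + (51) + (8) = -1386; answer -1386
Part 2: B1 = -1386; d = -20; T(3) = -1*(-42) + 1*(-28) - 2*(-20) = 54; iterating: T(3)=54, T(4)=-40, T(5)=178, T(6)=-326, T(7)=584, T(8)=-1266, T(9)=2502, T(10)=-4936, T(11)=9970, T(12)=-19910, T(13)=39752, T(14)=-79602, T(15)=159174, T(16)=-318280, T(17)=636658, T(18)=-1273286; answer -1273286

-1273286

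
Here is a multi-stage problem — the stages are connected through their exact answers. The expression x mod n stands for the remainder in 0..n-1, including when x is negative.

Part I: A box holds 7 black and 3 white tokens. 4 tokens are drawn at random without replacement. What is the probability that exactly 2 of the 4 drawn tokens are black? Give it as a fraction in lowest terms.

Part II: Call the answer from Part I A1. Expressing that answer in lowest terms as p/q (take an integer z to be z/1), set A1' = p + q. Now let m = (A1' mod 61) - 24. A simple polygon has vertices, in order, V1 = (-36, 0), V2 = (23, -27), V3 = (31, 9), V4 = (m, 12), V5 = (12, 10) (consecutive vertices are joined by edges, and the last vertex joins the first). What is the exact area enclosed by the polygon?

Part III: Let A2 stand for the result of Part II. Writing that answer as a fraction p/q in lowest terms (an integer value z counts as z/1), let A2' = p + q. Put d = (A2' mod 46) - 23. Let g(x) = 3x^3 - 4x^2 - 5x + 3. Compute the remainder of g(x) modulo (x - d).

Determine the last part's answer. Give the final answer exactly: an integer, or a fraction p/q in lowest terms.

Part I: total draws C(10,4) = 210; favorable C(7,2)*C(3,2) = 63; P = 3/10; answer 3/10
Part II: A1 = 3/10; threaded value p + q = 13; m = -11; cross terms: (-36*-27 - 23*0)=972, (23*9 - 31*-27)=1044, (31*12 - -11*9)=471, (-11*10 - 12*12)=-254, (12*0 - -36*10)=360; twice the area = |2593| = 2593; area = 2593/2; answer 2593/2
Part III: A2 = 2593/2; threaded value p + q = 2595; d = -4; remainder = value at the root: 3*(-4)^3 - 4*(-4)^2 - 5*(-4)^1 + 3 = (-192) + (-64) + (20) + (3) = -233; answer -233

-233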